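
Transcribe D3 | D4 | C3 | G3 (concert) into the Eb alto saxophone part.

B3 B4 A3 E4

The Eb alto saxophone sounds a major sixth below written, so the written part must be a major sixth above concert — transpose each note up.
D3 to B3
D4 to B4
C3 to A3
G3 to E4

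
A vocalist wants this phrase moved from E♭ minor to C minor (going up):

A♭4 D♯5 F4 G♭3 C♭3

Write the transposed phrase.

From E♭ up to C is a major sixth; apply that to each pitch.
Ab4 to F5
D#5 to B#5
F4 to D5
Gb3 to Eb4
Cb3 to Ab3

F5 B#5 D5 Eb4 Ab3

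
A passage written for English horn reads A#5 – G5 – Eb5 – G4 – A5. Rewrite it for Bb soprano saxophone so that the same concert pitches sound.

First find concert pitch: the English horn sounds a perfect fifth below written, so A#5 G5 Eb5 G4 A5 sounds D#5 C5 Ab4 C4 D5.
Then write for Bb soprano saxophone: it sounds a major second below written, so the part must be a major second above concert.
D#5 → E#5
C5 → D5
Ab4 → Bb4
C4 → D4
D5 → E5

E#5 D5 Bb4 D4 E5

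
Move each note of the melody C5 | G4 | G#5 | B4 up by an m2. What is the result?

C5: a second up reaches D, and 1 semitone makes it Db5.
G4 up a minor second is Ab4.
G#5: a second up reaches A, and 1 semitone makes it A5.
A minor second up from B4 gives C5.

Db5 Ab4 A5 C5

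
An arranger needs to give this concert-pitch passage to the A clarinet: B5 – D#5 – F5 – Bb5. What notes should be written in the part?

D6 F#5 Ab5 Db6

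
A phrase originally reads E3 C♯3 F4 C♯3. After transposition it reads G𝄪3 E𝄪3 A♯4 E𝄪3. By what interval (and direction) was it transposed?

up an augmented third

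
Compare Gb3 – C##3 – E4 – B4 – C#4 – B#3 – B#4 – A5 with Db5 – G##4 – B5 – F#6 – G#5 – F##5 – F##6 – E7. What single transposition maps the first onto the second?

Take the first pair: Gb3 → Db5. G to D spans 12 letter names, so the interval is some kind of twelfth.
Gb3 to Db5 is 19 semitones, which makes it a perfect twelfth; the second version is higher, so the direction is up.
Checking another pair — A5 → E7 — gives the same interval.

up a perfect twelfth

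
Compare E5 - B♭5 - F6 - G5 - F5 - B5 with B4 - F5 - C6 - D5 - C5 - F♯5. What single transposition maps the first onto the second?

From E5 to B4 is 4 letter names — a fourth of some quality.
B4 to E5 is 5 semitones, which makes it a perfect fourth; the second version is lower, so the direction is down.
Checking another pair — B5 → F#5 — gives the same interval.

down a perfect fourth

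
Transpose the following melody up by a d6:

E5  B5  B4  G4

Cb6 Gb6 Gb5 Ebb5

E5 -> Cb6
B5 -> Gb6
B4 -> Gb5
G4 -> Ebb5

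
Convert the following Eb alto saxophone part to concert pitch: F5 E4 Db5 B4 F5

The Eb alto saxophone sounds a major sixth below written, so transpose each written note down a major sixth.
F5 to Ab4
E4 to G3
Db5 to Fb4
B4 to D4
F5 to Ab4

Ab4 G3 Fb4 D4 Ab4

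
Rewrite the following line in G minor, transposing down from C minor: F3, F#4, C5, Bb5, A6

C3 C#4 G4 F5 E6

C minor to G minor down is a perfect fourth, so every note moves down by that interval.
F3 becomes C3
F#4 becomes C#4
C5 becomes G4
Bb5 becomes F5
A6 becomes E6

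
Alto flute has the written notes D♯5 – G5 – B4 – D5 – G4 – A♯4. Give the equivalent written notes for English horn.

First find concert pitch: the alto flute sounds a perfect fourth below written, so D♯5 G5 B4 D5 G4 A♯4 sounds A#4 D5 F#4 A4 D4 E#4.
Then write for English horn: it sounds a perfect fifth below written, so the part must be a perfect fifth above concert.
A#4 → E#5
D5 → A5
F#4 → C#5
A4 → E5
D4 → A4
E#4 → B#4

E#5 A5 C#5 E5 A4 B#4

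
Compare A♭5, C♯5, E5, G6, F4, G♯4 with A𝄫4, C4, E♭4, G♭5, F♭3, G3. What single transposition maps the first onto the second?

down an augmented octave

Take the first pair: Ab5 → Abb4. A to A spans 8 letter names, so the interval is some kind of octave.
Abb4 to Ab5 is 13 semitones, which makes it an augmented octave; the second version is lower, so the direction is down.
Checking another pair — G#4 → G3 — gives the same interval.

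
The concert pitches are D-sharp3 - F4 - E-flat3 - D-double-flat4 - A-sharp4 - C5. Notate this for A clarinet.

F#3 Ab4 Gb3 Fbb4 C#5 Eb5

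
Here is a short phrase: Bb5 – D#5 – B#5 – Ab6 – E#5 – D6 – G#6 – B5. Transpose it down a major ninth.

Bb5: a ninth down reaches A, and 14 semitones makes it Ab4.
D#5 down a major ninth is C#4.
B#5: a ninth down reaches A, and 14 semitones makes it A#4.
Ab6: a ninth down reaches G, and 14 semitones makes it Gb5.
A major ninth down from E#5 gives D#4.
D6 down a major ninth is C5.
G#6 down a major ninth is F#5.
B5: a ninth down reaches A, and 14 semitones makes it A4.

Ab4 C#4 A#4 Gb5 D#4 C5 F#5 A4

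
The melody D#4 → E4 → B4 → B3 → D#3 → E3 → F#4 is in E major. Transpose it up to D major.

E major to D major up is a minor seventh, so every note moves up by that interval.
D#4 -> C#5
E4 -> D5
B4 -> A5
B3 -> A4
D#3 -> C#4
E3 -> D4
F#4 -> E5

C#5 D5 A5 A4 C#4 D4 E5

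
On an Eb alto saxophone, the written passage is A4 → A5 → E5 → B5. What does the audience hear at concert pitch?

C4 C5 G4 D5

The Eb alto saxophone sounds a major sixth below written, so transpose each written note down a major sixth.
A4 becomes C4
A5 becomes C5
E5 becomes G4
B5 becomes D5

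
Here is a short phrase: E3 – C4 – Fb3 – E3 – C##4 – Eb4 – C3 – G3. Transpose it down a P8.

E2 C3 Fb2 E2 C##3 Eb3 C2 G2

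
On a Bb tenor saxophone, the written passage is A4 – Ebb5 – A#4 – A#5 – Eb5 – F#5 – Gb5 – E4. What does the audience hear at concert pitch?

G3 Dbb4 G#3 G#4 Db4 E4 Fb4 D3

The Bb tenor saxophone sounds a major ninth below written, so transpose each written note down a major ninth.
A4 to G3
Ebb5 to Dbb4
A#4 to G#3
A#5 to G#4
Eb5 to Db4
F#5 to E4
Gb5 to Fb4
E4 to D3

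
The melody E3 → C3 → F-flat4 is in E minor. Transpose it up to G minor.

From E up to G is a minor third; apply that to each pitch.
E3 -> G3
C3 -> Eb3
Fb4 -> Abb4

G3 Eb3 Abb4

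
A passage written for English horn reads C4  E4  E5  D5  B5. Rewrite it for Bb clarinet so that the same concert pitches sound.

G3 B3 B4 A4 F#5

First find concert pitch: the English horn sounds a perfect fifth below written, so C4 E4 E5 D5 B5 sounds F3 A3 A4 G4 E5.
Then write for Bb clarinet: it sounds a major second below written, so the part must be a major second above concert.
F3 → G3
A3 → B3
A4 → B4
G4 → A4
E5 → F#5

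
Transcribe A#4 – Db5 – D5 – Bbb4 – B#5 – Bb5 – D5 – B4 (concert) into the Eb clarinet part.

The Eb clarinet sounds a minor third above written, so the written part must be a minor third below concert — transpose each note down.
A#4 to F##4
Db5 to Bb4
D5 to B4
Bbb4 to Gb4
B#5 to G##5
Bb5 to G5
D5 to B4
B4 to G#4

F##4 Bb4 B4 Gb4 G##5 G5 B4 G#4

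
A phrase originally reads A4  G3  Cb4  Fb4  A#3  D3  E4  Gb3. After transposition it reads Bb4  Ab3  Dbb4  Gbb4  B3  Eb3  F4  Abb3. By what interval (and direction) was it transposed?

up a minor second

Take the first pair: A4 → Bb4. A to B spans 2 letter names, so the interval is some kind of second.
A4 to Bb4 is 1 semitone, which makes it a minor second; the second version is higher, so the direction is up.
Checking another pair — Gb3 → Abb3 — gives the same interval.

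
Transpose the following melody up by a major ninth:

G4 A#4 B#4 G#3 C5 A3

A5 B#5 C##6 A#4 D6 B4

G4 -> A5
A#4 -> B#5
B#4 -> C##6
G#3 -> A#4
C5 -> D6
A3 -> B4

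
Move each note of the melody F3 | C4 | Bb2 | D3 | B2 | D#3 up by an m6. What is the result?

Db4 Ab4 Gb3 Bb3 G3 B3

F3 to Db4
C4 to Ab4
Bb2 to Gb3
D3 to Bb3
B2 to G3
D#3 to B3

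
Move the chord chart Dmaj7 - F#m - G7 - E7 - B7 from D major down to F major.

Fmaj7 Am Bb7 G7 D7

D major down to F major is a major sixth; each chord root moves by that interval while the quality stays the same.
Dmaj7: root D down a major sixth → F, giving Fmaj7.
F#m: root F# down a major sixth → A, giving Am.
G7: root G down a major sixth → Bb, giving Bb7.
E7: root E down a major sixth → G, giving G7.
B7: root B down a major sixth → D, giving D7.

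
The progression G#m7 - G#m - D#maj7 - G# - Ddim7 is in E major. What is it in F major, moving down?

Am7 Am Emaj7 A Ebdim7

E major down to F major is a major seventh; each chord root moves by that interval while the quality stays the same.
G#m7: root G# down a major seventh → A, giving Am7.
G#m: root G# down a major seventh → A, giving Am.
D#maj7: root D# down a major seventh → E, giving Emaj7.
G#: root G# down a major seventh → A, giving A.
Ddim7: root D down a major seventh → Eb, giving Ebdim7.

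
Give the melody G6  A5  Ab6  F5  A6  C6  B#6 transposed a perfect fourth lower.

G6 down a perfect fourth is D6.
A perfect fourth down from A5 gives E5.
Ab6: a fourth down reaches E, and 5 semitones makes it Eb6.
F5: a fourth down reaches C, and 5 semitones makes it C5.
A6: a fourth down reaches E, and 5 semitones makes it E6.
C6 down a perfect fourth is G5.
B#6: a fourth down reaches F, and 5 semitones makes it F##6.

D6 E5 Eb6 C5 E6 G5 F##6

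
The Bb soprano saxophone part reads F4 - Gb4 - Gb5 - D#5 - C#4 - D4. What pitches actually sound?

The Bb soprano saxophone sounds a major second below written, so transpose each written note down a major second.
F4 -> Eb4
Gb4 -> Fb4
Gb5 -> Fb5
D#5 -> C#5
C#4 -> B3
D4 -> C4

Eb4 Fb4 Fb5 C#5 B3 C4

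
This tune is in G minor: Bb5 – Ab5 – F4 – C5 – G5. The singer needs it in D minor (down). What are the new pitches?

From G down to D is a perfect fourth; apply that to each pitch.
Bb5 gives F5
Ab5 gives Eb5
F4 gives C4
C5 gives G4
G5 gives D5

F5 Eb5 C4 G4 D5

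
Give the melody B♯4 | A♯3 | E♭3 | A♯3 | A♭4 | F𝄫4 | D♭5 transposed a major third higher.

D##5 C##4 G3 C##4 C5 Abb4 F5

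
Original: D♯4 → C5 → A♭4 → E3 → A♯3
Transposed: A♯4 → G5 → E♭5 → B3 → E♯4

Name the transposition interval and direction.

up a perfect fifth

Take the first pair: D#4 → A#4. D to A spans 5 letter names, so the interval is some kind of fifth.
D#4 to A#4 is 7 semitones, which makes it a perfect fifth; the second version is higher, so the direction is up.
Checking another pair — A#3 → E#4 — gives the same interval.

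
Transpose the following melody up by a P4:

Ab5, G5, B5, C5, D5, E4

Db6 C6 E6 F5 G5 A4

Ab5 gives Db6
G5 gives C6
B5 gives E6
C5 gives F5
D5 gives G5
E4 gives A4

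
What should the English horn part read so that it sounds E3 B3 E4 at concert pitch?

B3 F#4 B4

The English horn sounds a perfect fifth below written, so the written part must be a perfect fifth above concert — transpose each note up.
E3 gives B3
B3 gives F#4
E4 gives B4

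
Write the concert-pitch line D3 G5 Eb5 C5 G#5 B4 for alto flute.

G3 C6 Ab5 F5 C#6 E5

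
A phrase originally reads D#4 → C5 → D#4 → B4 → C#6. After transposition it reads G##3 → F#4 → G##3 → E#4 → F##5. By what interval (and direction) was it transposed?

down a diminished fifth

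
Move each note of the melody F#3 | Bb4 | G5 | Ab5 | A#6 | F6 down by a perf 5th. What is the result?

B2 Eb4 C5 Db5 D#6 Bb5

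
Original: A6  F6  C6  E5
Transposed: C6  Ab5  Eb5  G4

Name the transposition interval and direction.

From A6 to C6 is 6 letter names — a sixth of some quality.
C6 to A6 is 9 semitones, which makes it a major sixth; the second version is lower, so the direction is down.
Checking another pair — E5 → G4 — gives the same interval.

down a major sixth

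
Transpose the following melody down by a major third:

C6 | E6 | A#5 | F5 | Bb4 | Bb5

C6 gives Ab5
E6 gives C6
A#5 gives F#5
F5 gives Db5
Bb4 gives Gb4
Bb5 gives Gb5

Ab5 C6 F#5 Db5 Gb4 Gb5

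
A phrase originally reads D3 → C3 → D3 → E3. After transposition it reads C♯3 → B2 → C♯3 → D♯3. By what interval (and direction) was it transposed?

Take the first pair: D3 → C#3. D to C spans 2 letter names, so the interval is some kind of second.
C#3 to D3 is 1 semitone, which makes it a minor second; the second version is lower, so the direction is down.
Checking another pair — E3 → D#3 — gives the same interval.

down a minor second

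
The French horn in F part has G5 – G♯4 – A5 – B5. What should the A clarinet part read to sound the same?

First find concert pitch: the French horn in F sounds a perfect fifth below written, so G5 G♯4 A5 B5 sounds C5 C#4 D5 E5.
Then write for A clarinet: it sounds a minor third below written, so the part must be a minor third above concert.
C5 → Eb5
C#4 → E4
D5 → F5
E5 → G5

Eb5 E4 F5 G5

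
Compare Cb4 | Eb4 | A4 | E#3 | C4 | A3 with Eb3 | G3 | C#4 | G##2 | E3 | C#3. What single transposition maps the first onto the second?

Take the first pair: Cb4 → Eb3. C to E spans 6 letter names, so the interval is some kind of sixth.
Eb3 to Cb4 is 8 semitones, which makes it a minor sixth; the second version is lower, so the direction is down.
Checking another pair — A3 → C#3 — gives the same interval.

down a minor sixth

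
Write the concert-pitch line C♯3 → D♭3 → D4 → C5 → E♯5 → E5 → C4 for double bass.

C#4 Db4 D5 C6 E#6 E6 C5

The double bass sounds a perfect octave below written, so the written part must be a perfect octave above concert — transpose each note up.
C#3 to C#4
Db3 to Db4
D4 to D5
C5 to C6
E#5 to E#6
E5 to E6
C4 to C5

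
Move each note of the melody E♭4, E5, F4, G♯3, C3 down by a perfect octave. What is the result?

Eb3 E4 F3 G#2 C2

Eb4: an octave down reaches E, and 12 semitones makes it Eb3.
E5: an octave down reaches E, and 12 semitones makes it E4.
F4 down a perfect octave is F3.
A perfect octave down from G#3 gives G#2.
C3: an octave down reaches C, and 12 semitones makes it C2.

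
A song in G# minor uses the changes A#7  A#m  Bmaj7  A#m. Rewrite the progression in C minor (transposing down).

G# minor down to C minor is an augmented fifth; each chord root moves by that interval while the quality stays the same.
A#7: root A# down an augmented fifth → D, giving D7.
A#m: root A# down an augmented fifth → D, giving Dm.
Bmaj7: root B down an augmented fifth → Eb, giving Ebmaj7.
A#m: root A# down an augmented fifth → D, giving Dm.

D7 Dm Ebmaj7 Dm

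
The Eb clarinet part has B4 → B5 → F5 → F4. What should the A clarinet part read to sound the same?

First find concert pitch: the Eb clarinet sounds a minor third above written, so B4 B5 F5 F4 sounds D5 D6 Ab5 Ab4.
Then write for A clarinet: it sounds a minor third below written, so the part must be a minor third above concert.
D5 → F5
D6 → F6
Ab5 → Cb6
Ab4 → Cb5

F5 F6 Cb6 Cb5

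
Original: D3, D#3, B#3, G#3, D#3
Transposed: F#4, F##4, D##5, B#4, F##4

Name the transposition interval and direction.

Take the first pair: D3 → F#4. D to F spans 10 letter names, so the interval is some kind of tenth.
D3 to F#4 is 16 semitones, which makes it a major tenth; the second version is higher, so the direction is up.
Checking another pair — D#3 → F##4 — gives the same interval.

up a major tenth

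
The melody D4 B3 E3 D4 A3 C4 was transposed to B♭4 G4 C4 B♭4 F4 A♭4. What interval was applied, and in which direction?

up a minor sixth

Take the first pair: D4 → Bb4. D to B spans 6 letter names, so the interval is some kind of sixth.
D4 to Bb4 is 8 semitones, which makes it a minor sixth; the second version is higher, so the direction is up.
Checking another pair — C4 → Ab4 — gives the same interval.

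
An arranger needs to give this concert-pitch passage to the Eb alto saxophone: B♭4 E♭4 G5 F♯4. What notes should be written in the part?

G5 C5 E6 D#5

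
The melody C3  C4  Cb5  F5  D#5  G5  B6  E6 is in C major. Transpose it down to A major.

A2 A3 Ab4 D5 B#4 E5 G#6 C#6

C major to A major down is a minor third, so every note moves down by that interval.
C3 gives A2
C4 gives A3
Cb5 gives Ab4
F5 gives D5
D#5 gives B#4
G5 gives E5
B6 gives G#6
E6 gives C#6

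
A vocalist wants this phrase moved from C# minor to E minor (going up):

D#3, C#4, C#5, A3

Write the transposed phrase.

F#3 E4 E5 C4

C# minor to E minor up is a minor third, so every note moves up by that interval.
D#3 → F#3
C#4 → E4
C#5 → E5
A3 → C4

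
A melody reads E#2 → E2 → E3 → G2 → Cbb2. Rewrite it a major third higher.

G##2 G#2 G#3 B2 Ebb2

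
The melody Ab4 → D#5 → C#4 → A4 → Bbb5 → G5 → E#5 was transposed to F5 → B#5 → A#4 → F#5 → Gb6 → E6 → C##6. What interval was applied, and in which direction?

up a major sixth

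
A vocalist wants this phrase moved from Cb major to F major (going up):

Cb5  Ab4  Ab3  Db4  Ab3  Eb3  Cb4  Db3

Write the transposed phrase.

F5 D5 D4 G4 D4 A3 F4 G3

Cb major to F major up is an augmented fourth, so every note moves up by that interval.
Cb5 to F5
Ab4 to D5
Ab3 to D4
Db4 to G4
Ab3 to D4
Eb3 to A3
Cb4 to F4
Db3 to G3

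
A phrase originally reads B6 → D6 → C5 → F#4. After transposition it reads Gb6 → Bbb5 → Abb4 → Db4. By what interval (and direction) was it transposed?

Take the first pair: B6 → Gb6. B to G spans 3 letter names, so the interval is some kind of third.
Gb6 to B6 is 5 semitones, which makes it an augmented third; the second version is lower, so the direction is down.
Checking another pair — F#4 → Db4 — gives the same interval.

down an augmented third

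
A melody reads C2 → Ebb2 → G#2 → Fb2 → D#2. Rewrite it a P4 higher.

F2 Abb2 C#3 Bbb2 G#2

C2 becomes F2
Ebb2 becomes Abb2
G#2 becomes C#3
Fb2 becomes Bbb2
D#2 becomes G#2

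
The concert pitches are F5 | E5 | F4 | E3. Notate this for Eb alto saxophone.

D6 C#6 D5 C#4

Written C4 sounds as Eb3 on the Eb alto saxophone, so concert pitches are written a major sixth up.
F5 → D6
E5 → C#6
F4 → D5
E3 → C#4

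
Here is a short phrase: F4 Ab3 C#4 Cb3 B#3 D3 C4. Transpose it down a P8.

F3 Ab2 C#3 Cb2 B#2 D2 C3

F4: an octave down reaches F, and 12 semitones makes it F3.
A perfect octave down from Ab3 gives Ab2.
C#4: an octave down reaches C, and 12 semitones makes it C#3.
Cb3 down a perfect octave is Cb2.
A perfect octave down from B#3 gives B#2.
D3: an octave down reaches D, and 12 semitones makes it D2.
C4: an octave down reaches C, and 12 semitones makes it C3.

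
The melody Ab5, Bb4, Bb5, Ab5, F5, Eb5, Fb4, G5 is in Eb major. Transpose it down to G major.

From Eb down to G is a minor sixth; apply that to each pitch.
Ab5 gives C5
Bb4 gives D4
Bb5 gives D5
Ab5 gives C5
F5 gives A4
Eb5 gives G4
Fb4 gives Ab3
G5 gives B4

C5 D4 D5 C5 A4 G4 Ab3 B4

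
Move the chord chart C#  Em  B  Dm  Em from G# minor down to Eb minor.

Ab Cbm Gb Bbbm Cbm

G# minor down to Eb minor is an augmented third; each chord root moves by that interval while the quality stays the same.
C#: root C# down an augmented third → Ab, giving Ab.
Em: root E down an augmented third → Cb, giving Cbm.
B: root B down an augmented third → Gb, giving Gb.
Dm: root D down an augmented third → Bbb, giving Bbbm.
Em: root E down an augmented third → Cb, giving Cbm.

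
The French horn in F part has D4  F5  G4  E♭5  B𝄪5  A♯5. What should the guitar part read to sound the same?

First find concert pitch: the French horn in F sounds a perfect fifth below written, so D4 F5 G4 E♭5 B𝄪5 A♯5 sounds G3 Bb4 C4 Ab4 E##5 D#5.
Then write for guitar: it sounds a perfect octave below written, so the part must be a perfect octave above concert.
G3 → G4
Bb4 → Bb5
C4 → C5
Ab4 → Ab5
E##5 → E##6
D#5 → D#6

G4 Bb5 C5 Ab5 E##6 D#6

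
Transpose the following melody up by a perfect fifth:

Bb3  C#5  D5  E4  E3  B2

Bb3 -> F4
C#5 -> G#5
D5 -> A5
E4 -> B4
E3 -> B3
B2 -> F#3

F4 G#5 A5 B4 B3 F#3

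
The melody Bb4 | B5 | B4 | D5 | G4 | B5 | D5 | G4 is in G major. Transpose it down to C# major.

E4 E#5 E#4 G#4 C#4 E#5 G#4 C#4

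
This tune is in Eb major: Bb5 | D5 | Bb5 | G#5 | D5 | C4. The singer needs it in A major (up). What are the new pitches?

E6 G#5 E6 C##6 G#5 F#4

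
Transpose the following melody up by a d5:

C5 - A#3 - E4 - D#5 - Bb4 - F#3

Gb5 E4 Bb4 A5 Fb5 C4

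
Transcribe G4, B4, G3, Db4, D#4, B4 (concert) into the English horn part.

D5 F#5 D4 Ab4 A#4 F#5

The English horn sounds a perfect fifth below written, so the written part must be a perfect fifth above concert — transpose each note up.
G4 -> D5
B4 -> F#5
G3 -> D4
Db4 -> Ab4
D#4 -> A#4
B4 -> F#5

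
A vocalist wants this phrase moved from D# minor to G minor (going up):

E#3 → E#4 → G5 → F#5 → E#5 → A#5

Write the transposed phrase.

D# minor to G minor up is a diminished fourth, so every note moves up by that interval.
E#3 to A3
E#4 to A4
G5 to Cb6
F#5 to Bb5
E#5 to A5
A#5 to D6

A3 A4 Cb6 Bb5 A5 D6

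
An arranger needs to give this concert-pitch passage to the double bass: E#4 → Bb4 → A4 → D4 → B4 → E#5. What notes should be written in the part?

E#5 Bb5 A5 D5 B5 E#6

The double bass sounds a perfect octave below written, so the written part must be a perfect octave above concert — transpose each note up.
E#4 -> E#5
Bb4 -> Bb5
A4 -> A5
D4 -> D5
B4 -> B5
E#5 -> E#6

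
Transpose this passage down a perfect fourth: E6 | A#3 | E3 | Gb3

B5 E#3 B2 Db3

E6 gives B5
A#3 gives E#3
E3 gives B2
Gb3 gives Db3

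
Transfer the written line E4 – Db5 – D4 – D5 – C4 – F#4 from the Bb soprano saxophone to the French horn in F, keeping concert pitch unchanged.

First find concert pitch: the Bb soprano saxophone sounds a major second below written, so E4 Db5 D4 D5 C4 F#4 sounds D4 Cb5 C4 C5 Bb3 E4.
Then write for French horn in F: it sounds a perfect fifth below written, so the part must be a perfect fifth above concert.
D4 → A4
Cb5 → Gb5
C4 → G4
C5 → G5
Bb3 → F4
E4 → B4

A4 Gb5 G4 G5 F4 B4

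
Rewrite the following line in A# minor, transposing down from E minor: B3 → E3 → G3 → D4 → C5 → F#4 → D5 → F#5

E#3 A#2 C#3 G#3 F#4 B#3 G#4 B#4

E minor to A# minor down is a diminished fifth, so every note moves down by that interval.
B3 -> E#3
E3 -> A#2
G3 -> C#3
D4 -> G#3
C5 -> F#4
F#4 -> B#3
D5 -> G#4
F#5 -> B#4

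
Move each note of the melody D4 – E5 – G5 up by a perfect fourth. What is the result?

G4 A5 C6

D4: a fourth up reaches G, and 5 semitones makes it G4.
A perfect fourth up from E5 gives A5.
A perfect fourth up from G5 gives C6.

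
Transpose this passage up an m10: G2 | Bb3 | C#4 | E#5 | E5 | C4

Bb3 Db5 E5 G#6 G6 Eb5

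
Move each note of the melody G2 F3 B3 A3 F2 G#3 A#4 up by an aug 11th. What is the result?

G2: an eleventh up reaches C, and 18 semitones makes it C#4.
F3 up an augmented eleventh is B4.
B3 up an augmented eleventh is E#5.
A3: an eleventh up reaches D, and 18 semitones makes it D#5.
F2: an eleventh up reaches B, and 18 semitones makes it B3.
An augmented eleventh up from G#3 gives C##5.
A#4 up an augmented eleventh is D##6.

C#4 B4 E#5 D#5 B3 C##5 D##6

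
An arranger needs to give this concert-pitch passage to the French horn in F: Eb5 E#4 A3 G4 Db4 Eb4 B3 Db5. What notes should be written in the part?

Written C4 sounds as F3 on the French horn in F, so concert pitches are written a perfect fifth up.
Eb5 to Bb5
E#4 to B#4
A3 to E4
G4 to D5
Db4 to Ab4
Eb4 to Bb4
B3 to F#4
Db5 to Ab5

Bb5 B#4 E4 D5 Ab4 Bb4 F#4 Ab5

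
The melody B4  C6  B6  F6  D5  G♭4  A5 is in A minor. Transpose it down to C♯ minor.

D#4 E5 D#6 A5 F#4 Bb3 C#5

From A down to C♯ is a minor sixth; apply that to each pitch.
B4 gives D#4
C6 gives E5
B6 gives D#6
F6 gives A5
D5 gives F#4
Gb4 gives Bb3
A5 gives C#5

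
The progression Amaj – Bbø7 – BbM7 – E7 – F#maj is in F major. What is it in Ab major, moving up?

Cmaj Dbø7 DbM7 G7 Amaj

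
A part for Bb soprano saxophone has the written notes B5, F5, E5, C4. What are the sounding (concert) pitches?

The Bb soprano saxophone sounds a major second below written, so transpose each written note down a major second.
B5 -> A5
F5 -> Eb5
E5 -> D5
C4 -> Bb3

A5 Eb5 D5 Bb3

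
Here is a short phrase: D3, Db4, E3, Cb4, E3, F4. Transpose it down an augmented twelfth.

D3 to Gb1
Db4 to Gbb2
E3 to Ab1
Cb4 to Fbb2
E3 to Ab1
F4 to Bbb2

Gb1 Gbb2 Ab1 Fbb2 Ab1 Bbb2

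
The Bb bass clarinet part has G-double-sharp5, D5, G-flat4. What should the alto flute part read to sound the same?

B#4 F4 Bbb3

First find concert pitch: the Bb bass clarinet sounds a major ninth below written, so G-double-sharp5 D5 G-flat4 sounds F##4 C4 Fb3.
Then write for alto flute: it sounds a perfect fourth below written, so the part must be a perfect fourth above concert.
F##4 → B#4
C4 → F4
Fb3 → Bbb3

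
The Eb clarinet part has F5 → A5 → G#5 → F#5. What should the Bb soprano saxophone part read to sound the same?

Bb5 D6 C#6 B5

First find concert pitch: the Eb clarinet sounds a minor third above written, so F5 A5 G#5 F#5 sounds Ab5 C6 B5 A5.
Then write for Bb soprano saxophone: it sounds a major second below written, so the part must be a major second above concert.
Ab5 → Bb5
C6 → D6
B5 → C#6
A5 → B5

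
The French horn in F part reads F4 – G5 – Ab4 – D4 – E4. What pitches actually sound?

Bb3 C5 Db4 G3 A3

Written C4 on the French horn in F sounds as F3, a perfect fifth lower; apply that shift to every note.
F4 gives Bb3
G5 gives C5
Ab4 gives Db4
D4 gives G3
E4 gives A3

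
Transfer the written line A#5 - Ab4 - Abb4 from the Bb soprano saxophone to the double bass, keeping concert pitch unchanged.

G#6 Gb5 Gbb5

First find concert pitch: the Bb soprano saxophone sounds a major second below written, so A#5 Ab4 Abb4 sounds G#5 Gb4 Gbb4.
Then write for double bass: it sounds a perfect octave below written, so the part must be a perfect octave above concert.
G#5 → G#6
Gb4 → Gb5
Gbb4 → Gbb5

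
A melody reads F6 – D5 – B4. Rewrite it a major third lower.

F6 down a major third is Db6.
D5 down a major third is Bb4.
A major third down from B4 gives G4.

Db6 Bb4 G4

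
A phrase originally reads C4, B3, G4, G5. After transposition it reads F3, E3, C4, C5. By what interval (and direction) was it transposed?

down a perfect fifth

From C4 to F3 is 5 letter names — a fifth of some quality.
F3 to C4 is 7 semitones, which makes it a perfect fifth; the second version is lower, so the direction is down.
Checking another pair — G5 → C5 — gives the same interval.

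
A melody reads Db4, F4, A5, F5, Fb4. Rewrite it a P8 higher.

Db5 F5 A6 F6 Fb5

Db4 becomes Db5
F4 becomes F5
A5 becomes A6
F5 becomes F6
Fb4 becomes Fb5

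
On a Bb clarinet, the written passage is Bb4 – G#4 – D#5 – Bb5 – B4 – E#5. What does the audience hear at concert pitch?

The Bb clarinet sounds a major second below written, so transpose each written note down a major second.
Bb4 gives Ab4
G#4 gives F#4
D#5 gives C#5
Bb5 gives Ab5
B4 gives A4
E#5 gives D#5

Ab4 F#4 C#5 Ab5 A4 D#5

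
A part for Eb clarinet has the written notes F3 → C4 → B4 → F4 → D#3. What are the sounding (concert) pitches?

Ab3 Eb4 D5 Ab4 F#3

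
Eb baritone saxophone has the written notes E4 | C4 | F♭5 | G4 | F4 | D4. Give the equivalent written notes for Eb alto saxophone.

First find concert pitch: the Eb baritone saxophone sounds a major thirteenth below written, so E4 C4 F♭5 G4 F4 D4 sounds G2 Eb2 Abb3 Bb2 Ab2 F2.
Then write for Eb alto saxophone: it sounds a major sixth below written, so the part must be a major sixth above concert.
G2 → E3
Eb2 → C3
Abb3 → Fb4
Bb2 → G3
Ab2 → F3
F2 → D3

E3 C3 Fb4 G3 F3 D3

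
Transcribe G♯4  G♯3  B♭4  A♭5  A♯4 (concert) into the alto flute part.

C#5 C#4 Eb5 Db6 D#5

The alto flute sounds a perfect fourth below written, so the written part must be a perfect fourth above concert — transpose each note up.
G#4 to C#5
G#3 to C#4
Bb4 to Eb5
Ab5 to Db6
A#4 to D#5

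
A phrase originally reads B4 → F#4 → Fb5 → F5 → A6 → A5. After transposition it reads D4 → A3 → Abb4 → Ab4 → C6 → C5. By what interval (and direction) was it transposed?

down a major sixth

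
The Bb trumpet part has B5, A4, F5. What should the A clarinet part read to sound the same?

C6 Bb4 Gb5

First find concert pitch: the Bb trumpet sounds a major second below written, so B5 A4 F5 sounds A5 G4 Eb5.
Then write for A clarinet: it sounds a minor third below written, so the part must be a minor third above concert.
A5 → C6
G4 → Bb4
Eb5 → Gb5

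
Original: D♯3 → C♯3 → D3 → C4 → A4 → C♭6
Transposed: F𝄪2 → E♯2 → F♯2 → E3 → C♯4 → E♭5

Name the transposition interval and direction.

Take the first pair: D#3 → F##2. D to F spans 6 letter names, so the interval is some kind of sixth.
F##2 to D#3 is 8 semitones, which makes it a minor sixth; the second version is lower, so the direction is down.
Checking another pair — Cb6 → Eb5 — gives the same interval.

down a minor sixth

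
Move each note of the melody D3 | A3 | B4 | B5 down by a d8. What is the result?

D#2 A#2 B#3 B#4

D3 down a diminished octave is D#2.
A3: an octave down reaches A, and 11 semitones makes it A#2.
A diminished octave down from B4 gives B#3.
B5: an octave down reaches B, and 11 semitones makes it B#4.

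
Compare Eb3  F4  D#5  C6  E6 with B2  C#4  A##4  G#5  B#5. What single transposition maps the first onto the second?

From Eb3 to B2 is 4 letter names — a fourth of some quality.
B2 to Eb3 is 4 semitones, which makes it a diminished fourth; the second version is lower, so the direction is down.
Checking another pair — E6 → B#5 — gives the same interval.

down a diminished fourth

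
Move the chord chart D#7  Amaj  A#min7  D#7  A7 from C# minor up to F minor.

G7 Dbmaj Dmin7 G7 Db7

C# minor up to F minor is a diminished fourth; each chord root moves by that interval while the quality stays the same.
D#7: root D# up a diminished fourth → G, giving G7.
Amaj: root A up a diminished fourth → Db, giving Dbmaj.
A#min7: root A# up a diminished fourth → D, giving Dmin7.
D#7: root D# up a diminished fourth → G, giving G7.
A7: root A up a diminished fourth → Db, giving Db7.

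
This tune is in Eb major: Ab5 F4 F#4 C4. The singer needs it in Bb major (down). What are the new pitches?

From Eb down to Bb is a perfect fourth; apply that to each pitch.
Ab5 -> Eb5
F4 -> C4
F#4 -> C#4
C4 -> G3

Eb5 C4 C#4 G3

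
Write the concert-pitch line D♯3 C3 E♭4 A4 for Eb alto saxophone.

B#3 A3 C5 F#5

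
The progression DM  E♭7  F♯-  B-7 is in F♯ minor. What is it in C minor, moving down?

F♯ minor down to C minor is an augmented fourth; each chord root moves by that interval while the quality stays the same.
DM: root D down an augmented fourth → Ab, giving AbM.
E♭7: root E♭ down an augmented fourth → Bbb, giving Bbb7.
F♯-: root F♯ down an augmented fourth → C, giving C-.
B-7: root B down an augmented fourth → F, giving F-7.

AbM Bbb7 C- F-7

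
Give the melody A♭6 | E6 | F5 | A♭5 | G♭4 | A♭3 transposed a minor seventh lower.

Bb5 F#5 G4 Bb4 Ab3 Bb2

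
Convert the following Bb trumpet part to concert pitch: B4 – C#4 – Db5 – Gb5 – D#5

Written C4 on the Bb trumpet sounds as Bb3, a major second lower; apply that shift to every note.
B4 -> A4
C#4 -> B3
Db5 -> Cb5
Gb5 -> Fb5
D#5 -> C#5

A4 B3 Cb5 Fb5 C#5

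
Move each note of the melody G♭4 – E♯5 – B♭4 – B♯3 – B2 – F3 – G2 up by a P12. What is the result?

Gb4 up a perfect twelfth is Db6.
A perfect twelfth up from E#5 gives B#6.
A perfect twelfth up from Bb4 gives F6.
B#3 up a perfect twelfth is F##5.
B2 up a perfect twelfth is F#4.
F3 up a perfect twelfth is C5.
G2 up a perfect twelfth is D4.

Db6 B#6 F6 F##5 F#4 C5 D4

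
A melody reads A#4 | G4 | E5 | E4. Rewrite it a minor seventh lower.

A#4 → B#3
G4 → A3
E5 → F#4
E4 → F#3

B#3 A3 F#4 F#3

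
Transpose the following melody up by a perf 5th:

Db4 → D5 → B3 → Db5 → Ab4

Ab4 A5 F#4 Ab5 Eb5

Db4: a fifth up reaches A, and 7 semitones makes it Ab4.
D5 up a perfect fifth is A5.
A perfect fifth up from B3 gives F#4.
Db5: a fifth up reaches A, and 7 semitones makes it Ab5.
Ab4 up a perfect fifth is Eb5.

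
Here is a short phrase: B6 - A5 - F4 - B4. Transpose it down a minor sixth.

D#6 C#5 A3 D#4

B6 to D#6
A5 to C#5
F4 to A3
B4 to D#4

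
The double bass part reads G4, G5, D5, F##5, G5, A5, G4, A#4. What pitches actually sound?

G3 G4 D4 F##4 G4 A4 G3 A#3

The double bass sounds a perfect octave below written, so transpose each written note down a perfect octave.
G4 becomes G3
G5 becomes G4
D5 becomes D4
F##5 becomes F##4
G5 becomes G4
A5 becomes A4
G4 becomes G3
A#4 becomes A#3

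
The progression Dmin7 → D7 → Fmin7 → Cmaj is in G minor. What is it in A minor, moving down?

G minor down to A minor is a minor seventh; each chord root moves by that interval while the quality stays the same.
Dmin7: root D down a minor seventh → E, giving Emin7.
D7: root D down a minor seventh → E, giving E7.
Fmin7: root F down a minor seventh → G, giving Gmin7.
Cmaj: root C down a minor seventh → D, giving Dmaj.

Emin7 E7 Gmin7 Dmaj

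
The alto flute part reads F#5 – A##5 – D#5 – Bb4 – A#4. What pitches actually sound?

C#5 E##5 A#4 F4 E#4

The alto flute sounds a perfect fourth below written, so transpose each written note down a perfect fourth.
F#5 to C#5
A##5 to E##5
D#5 to A#4
Bb4 to F4
A#4 to E#4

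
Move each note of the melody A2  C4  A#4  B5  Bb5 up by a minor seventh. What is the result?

G3 Bb4 G#5 A6 Ab6

A2: a seventh up reaches G, and 10 semitones makes it G3.
C4 up a minor seventh is Bb4.
A#4: a seventh up reaches G, and 10 semitones makes it G#5.
B5: a seventh up reaches A, and 10 semitones makes it A6.
A minor seventh up from Bb5 gives Ab6.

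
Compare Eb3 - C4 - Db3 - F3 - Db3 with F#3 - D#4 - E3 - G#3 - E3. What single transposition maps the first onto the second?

From Eb3 to F#3 is 2 letter names — a second of some quality.
Eb3 to F#3 is 3 semitones, which makes it an augmented second; the second version is higher, so the direction is up.
Checking another pair — Db3 → E3 — gives the same interval.

up an augmented second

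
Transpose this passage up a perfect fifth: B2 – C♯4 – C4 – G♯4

F#3 G#4 G4 D#5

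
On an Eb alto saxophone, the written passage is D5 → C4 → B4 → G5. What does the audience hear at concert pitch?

Written C4 on the Eb alto saxophone sounds as Eb3, a major sixth lower; apply that shift to every note.
D5 becomes F4
C4 becomes Eb3
B4 becomes D4
G5 becomes Bb4

F4 Eb3 D4 Bb4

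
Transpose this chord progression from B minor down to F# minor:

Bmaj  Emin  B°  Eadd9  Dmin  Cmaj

F#maj Bmin F#° Badd9 Amin Gmaj

B minor down to F# minor is a perfect fourth; each chord root moves by that interval while the quality stays the same.
Bmaj: root B down a perfect fourth → F#, giving F#maj.
Emin: root E down a perfect fourth → B, giving Bmin.
B°: root B down a perfect fourth → F#, giving F#°.
Eadd9: root E down a perfect fourth → B, giving Badd9.
Dmin: root D down a perfect fourth → A, giving Amin.
Cmaj: root C down a perfect fourth → G, giving Gmaj.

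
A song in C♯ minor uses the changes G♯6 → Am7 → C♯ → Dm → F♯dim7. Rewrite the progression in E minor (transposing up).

B6 Cm7 E Fm Adim7

C♯ minor up to E minor is a minor third; each chord root moves by that interval while the quality stays the same.
G♯6: root G♯ up a minor third → B, giving B6.
Am7: root A up a minor third → C, giving Cm7.
C♯: root C♯ up a minor third → E, giving E.
Dm: root D up a minor third → F, giving Fm.
F♯dim7: root F♯ up a minor third → A, giving Adim7.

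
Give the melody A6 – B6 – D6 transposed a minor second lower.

G#6 A#6 C#6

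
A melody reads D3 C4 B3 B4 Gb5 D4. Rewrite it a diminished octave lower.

D3 → D#2
C4 → C#3
B3 → B#2
B4 → B#3
Gb5 → G4
D4 → D#3

D#2 C#3 B#2 B#3 G4 D#3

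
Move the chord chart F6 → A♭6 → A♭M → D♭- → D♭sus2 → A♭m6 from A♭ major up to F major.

A♭ major up to F major is a major sixth; each chord root moves by that interval while the quality stays the same.
F6: root F up a major sixth → D, giving D6.
A♭6: root A♭ up a major sixth → F, giving F6.
A♭M: root A♭ up a major sixth → F, giving FM.
D♭-: root D♭ up a major sixth → Bb, giving Bb-.
D♭sus2: root D♭ up a major sixth → Bb, giving Bbsus2.
A♭m6: root A♭ up a major sixth → F, giving Fm6.

D6 F6 FM Bb- Bbsus2 Fm6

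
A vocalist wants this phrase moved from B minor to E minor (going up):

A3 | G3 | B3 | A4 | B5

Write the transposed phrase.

D4 C4 E4 D5 E6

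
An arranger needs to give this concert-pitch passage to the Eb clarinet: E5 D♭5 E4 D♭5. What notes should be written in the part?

C#5 Bb4 C#4 Bb4

Written C4 sounds as Eb4 on the Eb clarinet, so concert pitches are written a minor third down.
E5 becomes C#5
Db5 becomes Bb4
E4 becomes C#4
Db5 becomes Bb4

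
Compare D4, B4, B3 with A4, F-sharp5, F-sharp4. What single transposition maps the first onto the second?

Take the first pair: D4 → A4. D to A spans 5 letter names, so the interval is some kind of fifth.
D4 to A4 is 7 semitones, which makes it a perfect fifth; the second version is higher, so the direction is up.
Checking another pair — B3 → F#4 — gives the same interval.

up a perfect fifth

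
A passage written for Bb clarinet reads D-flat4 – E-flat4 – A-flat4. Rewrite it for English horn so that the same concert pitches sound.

First find concert pitch: the Bb clarinet sounds a major second below written, so D-flat4 E-flat4 A-flat4 sounds Cb4 Db4 Gb4.
Then write for English horn: it sounds a perfect fifth below written, so the part must be a perfect fifth above concert.
Cb4 → Gb4
Db4 → Ab4
Gb4 → Db5

Gb4 Ab4 Db5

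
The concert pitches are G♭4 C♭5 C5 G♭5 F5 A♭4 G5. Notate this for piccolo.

Gb3 Cb4 C4 Gb4 F4 Ab3 G4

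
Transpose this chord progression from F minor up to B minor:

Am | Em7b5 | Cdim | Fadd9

D#m A#m7b5 F#dim Badd9

F minor up to B minor is an augmented fourth; each chord root moves by that interval while the quality stays the same.
Am: root A up an augmented fourth → D#, giving D#m.
Em7b5: root E up an augmented fourth → A#, giving A#m7b5.
Cdim: root C up an augmented fourth → F#, giving F#dim.
Fadd9: root F up an augmented fourth → B, giving Badd9.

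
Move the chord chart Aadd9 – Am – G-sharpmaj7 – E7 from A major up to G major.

Gadd9 Gm F#maj7 D7

A major up to G major is a minor seventh; each chord root moves by that interval while the quality stays the same.
Aadd9: root A up a minor seventh → G, giving Gadd9.
Am: root A up a minor seventh → G, giving Gm.
G-sharpmaj7: root G-sharp up a minor seventh → F#, giving F#maj7.
E7: root E up a minor seventh → D, giving D7.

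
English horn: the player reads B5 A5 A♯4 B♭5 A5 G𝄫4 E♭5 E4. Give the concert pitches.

E5 D5 D#4 Eb5 D5 Cbb4 Ab4 A3

Written C4 on the English horn sounds as F3, a perfect fifth lower; apply that shift to every note.
B5 → E5
A5 → D5
A#4 → D#4
Bb5 → Eb5
A5 → D5
Gbb4 → Cbb4
Eb5 → Ab4
E4 → A3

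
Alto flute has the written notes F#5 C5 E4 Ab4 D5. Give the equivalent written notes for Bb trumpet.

D#5 A4 C#4 F4 B4

First find concert pitch: the alto flute sounds a perfect fourth below written, so F#5 C5 E4 Ab4 D5 sounds C#5 G4 B3 Eb4 A4.
Then write for Bb trumpet: it sounds a major second below written, so the part must be a major second above concert.
C#5 → D#5
G4 → A4
B3 → C#4
Eb4 → F4
A4 → B4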